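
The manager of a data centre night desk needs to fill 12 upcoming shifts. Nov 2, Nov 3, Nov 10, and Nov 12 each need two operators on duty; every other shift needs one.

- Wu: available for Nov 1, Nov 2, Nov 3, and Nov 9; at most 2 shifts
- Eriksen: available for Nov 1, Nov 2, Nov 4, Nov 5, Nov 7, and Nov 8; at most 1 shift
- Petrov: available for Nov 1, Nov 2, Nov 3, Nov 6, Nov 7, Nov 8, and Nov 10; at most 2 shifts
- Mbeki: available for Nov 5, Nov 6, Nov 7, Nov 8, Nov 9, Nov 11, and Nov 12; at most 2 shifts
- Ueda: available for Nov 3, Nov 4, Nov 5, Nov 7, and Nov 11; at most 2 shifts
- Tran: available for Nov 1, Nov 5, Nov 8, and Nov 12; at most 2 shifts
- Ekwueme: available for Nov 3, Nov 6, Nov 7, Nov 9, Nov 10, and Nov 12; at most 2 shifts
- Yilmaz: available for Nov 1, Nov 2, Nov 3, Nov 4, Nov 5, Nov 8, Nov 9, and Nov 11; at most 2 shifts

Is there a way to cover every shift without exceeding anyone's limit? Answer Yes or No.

No

Total capacity is 2+1+2+2+2+2+2+2 = 15 but 16 worker-slots are needed — infeasible.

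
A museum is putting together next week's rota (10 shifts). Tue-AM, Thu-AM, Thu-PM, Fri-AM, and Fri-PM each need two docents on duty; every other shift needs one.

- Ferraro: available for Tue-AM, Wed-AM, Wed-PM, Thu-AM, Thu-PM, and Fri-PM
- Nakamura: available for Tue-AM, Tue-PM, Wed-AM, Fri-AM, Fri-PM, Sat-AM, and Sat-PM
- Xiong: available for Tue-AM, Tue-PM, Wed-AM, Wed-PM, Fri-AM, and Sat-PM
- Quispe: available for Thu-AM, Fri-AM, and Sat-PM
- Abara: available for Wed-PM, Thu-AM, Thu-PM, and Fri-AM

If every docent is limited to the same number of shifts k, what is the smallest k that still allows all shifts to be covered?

With 5 docents and 15 worker-slots to fill, someone must work at least ⌈15/5⌉ = 3 shifts, so k ≥ 3.
k = 3 works: Tue-AM→Ferraro+Xiong, Tue-PM→Nakamura, Wed-AM→Xiong, Wed-PM→Xiong, Thu-AM→Quispe+Abara, Thu-PM→Ferraro+Abara, Fri-AM→Quispe+Abara, Fri-PM→Ferraro+Nakamura, Sat-AM→Nakamura, Sat-PM→Quispe.
Loads: Ferraro 3, Nakamura 3, Xiong 3, Quispe 3, Abara 3 — all ≤ 3.

3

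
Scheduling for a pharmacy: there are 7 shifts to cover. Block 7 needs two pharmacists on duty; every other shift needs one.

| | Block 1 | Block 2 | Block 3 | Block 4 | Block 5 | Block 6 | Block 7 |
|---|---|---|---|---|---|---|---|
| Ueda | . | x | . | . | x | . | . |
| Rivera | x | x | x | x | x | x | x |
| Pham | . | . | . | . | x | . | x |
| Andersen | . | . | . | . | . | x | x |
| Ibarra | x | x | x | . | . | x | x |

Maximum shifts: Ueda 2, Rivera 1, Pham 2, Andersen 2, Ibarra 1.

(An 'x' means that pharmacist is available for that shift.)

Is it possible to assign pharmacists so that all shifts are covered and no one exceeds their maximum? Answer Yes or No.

Total capacity is 8 and 8 slots are needed, so capacity alone doesn't rule it out.
Shifts {Block 1, Block 3, Block 4} need 3 worker-slots in total, but the pharmacists available for any of those shifts (Rivera and Ibarra) can supply at most 2 among them. So no valid schedule exists.

No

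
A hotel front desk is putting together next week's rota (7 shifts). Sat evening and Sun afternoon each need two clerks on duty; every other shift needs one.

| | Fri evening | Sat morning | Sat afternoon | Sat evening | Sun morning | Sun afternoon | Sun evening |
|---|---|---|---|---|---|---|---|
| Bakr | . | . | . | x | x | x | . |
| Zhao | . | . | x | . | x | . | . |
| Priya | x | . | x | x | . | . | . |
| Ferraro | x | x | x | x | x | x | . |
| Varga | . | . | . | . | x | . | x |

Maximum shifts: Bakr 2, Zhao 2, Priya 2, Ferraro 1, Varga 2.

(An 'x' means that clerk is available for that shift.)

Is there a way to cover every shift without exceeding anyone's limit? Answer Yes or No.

No

Total capacity is 9 and 9 slots are needed, so capacity alone doesn't rule it out.
Shifts {Sat morning, Sun afternoon} need 3 worker-slots in total, but the clerks available for any of those shifts (Bakr and Ferraro) can supply at most 2 among them. So no valid schedule exists.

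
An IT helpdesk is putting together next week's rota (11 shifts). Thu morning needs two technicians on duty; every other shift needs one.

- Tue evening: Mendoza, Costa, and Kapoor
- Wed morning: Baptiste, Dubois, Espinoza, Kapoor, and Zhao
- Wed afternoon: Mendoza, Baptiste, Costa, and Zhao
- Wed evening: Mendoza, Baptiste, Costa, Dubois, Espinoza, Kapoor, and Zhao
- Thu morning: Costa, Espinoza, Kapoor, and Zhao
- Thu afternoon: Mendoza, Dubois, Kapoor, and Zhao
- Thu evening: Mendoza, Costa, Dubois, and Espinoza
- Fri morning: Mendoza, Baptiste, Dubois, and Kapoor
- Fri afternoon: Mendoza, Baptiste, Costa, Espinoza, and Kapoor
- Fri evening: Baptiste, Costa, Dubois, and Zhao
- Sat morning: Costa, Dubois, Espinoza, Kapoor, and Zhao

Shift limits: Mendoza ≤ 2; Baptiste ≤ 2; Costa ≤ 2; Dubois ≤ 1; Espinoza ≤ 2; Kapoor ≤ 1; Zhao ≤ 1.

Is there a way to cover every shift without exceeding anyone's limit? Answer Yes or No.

No

Total capacity is 2+2+2+1+2+1+1 = 11 but 12 worker-slots are needed — infeasible.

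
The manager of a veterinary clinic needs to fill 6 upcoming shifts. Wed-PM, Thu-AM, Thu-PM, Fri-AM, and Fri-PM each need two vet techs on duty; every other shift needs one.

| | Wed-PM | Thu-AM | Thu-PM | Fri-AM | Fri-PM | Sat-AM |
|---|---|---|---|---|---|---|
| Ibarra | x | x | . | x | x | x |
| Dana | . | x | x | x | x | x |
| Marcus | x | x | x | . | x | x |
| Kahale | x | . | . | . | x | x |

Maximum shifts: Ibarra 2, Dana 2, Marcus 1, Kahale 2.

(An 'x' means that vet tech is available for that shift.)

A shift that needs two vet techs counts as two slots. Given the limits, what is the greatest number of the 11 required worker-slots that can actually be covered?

Total capacity across all vet techs is 2+2+1+2 = 7, and 11 slots are needed, so at most 7 can be filled.
An assignment achieving 7: Wed-PM→Ibarra+Kahale, Thu-PM→Dana+Marcus, Fri-AM→Ibarra+Dana, Fri-PM→Kahale.
Loads: Ibarra 2/2, Dana 2/2, Marcus 1/1, Kahale 2/2.

7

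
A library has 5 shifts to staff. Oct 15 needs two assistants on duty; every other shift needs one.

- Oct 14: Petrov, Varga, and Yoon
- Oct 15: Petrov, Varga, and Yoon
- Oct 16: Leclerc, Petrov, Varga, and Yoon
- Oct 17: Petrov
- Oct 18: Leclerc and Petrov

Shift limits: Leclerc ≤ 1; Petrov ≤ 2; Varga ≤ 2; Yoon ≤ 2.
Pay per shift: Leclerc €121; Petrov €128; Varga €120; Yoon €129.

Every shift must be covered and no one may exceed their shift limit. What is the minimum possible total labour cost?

€746

Oct 17 can only be covered by Petrov, so that assignment is forced.
Picking the cheapest available assistant for each shift independently would cost €737, but that ignores the shift limits.
An optimal schedule: Oct 14→Petrov, Oct 15→Varga+Yoon, Oct 16→Varga, Oct 17→Petrov, Oct 18→Leclerc.
Total: 128 + 120 + 129 + 120 + 128 + 121 = €746.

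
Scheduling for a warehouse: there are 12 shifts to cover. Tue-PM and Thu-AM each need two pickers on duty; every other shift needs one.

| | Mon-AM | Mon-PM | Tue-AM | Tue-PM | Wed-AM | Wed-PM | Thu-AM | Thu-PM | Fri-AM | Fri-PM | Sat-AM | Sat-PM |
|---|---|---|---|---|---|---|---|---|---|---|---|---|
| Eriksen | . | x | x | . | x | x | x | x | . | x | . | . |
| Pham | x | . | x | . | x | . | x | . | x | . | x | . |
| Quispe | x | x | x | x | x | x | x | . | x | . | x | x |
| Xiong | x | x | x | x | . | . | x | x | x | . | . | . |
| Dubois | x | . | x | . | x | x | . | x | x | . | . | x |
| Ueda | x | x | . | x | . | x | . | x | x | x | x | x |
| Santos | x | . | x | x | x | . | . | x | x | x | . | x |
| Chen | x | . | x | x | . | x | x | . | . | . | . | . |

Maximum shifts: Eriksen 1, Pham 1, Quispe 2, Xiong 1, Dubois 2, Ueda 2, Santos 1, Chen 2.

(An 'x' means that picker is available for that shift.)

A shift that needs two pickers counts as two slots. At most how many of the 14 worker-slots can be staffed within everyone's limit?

Total capacity across all pickers is 1+1+2+1+2+2+1+2 = 12, and 14 slots are needed, so at most 12 can be filled.
An assignment achieving 12: Mon-AM→Chen, Mon-PM→Quispe, Tue-PM→Xiong+Ueda, Wed-AM→Dubois, Wed-PM→Dubois, Thu-AM→Chen, Thu-PM→Ueda, Fri-AM→Santos, Fri-PM→Eriksen, Sat-AM→Pham, Sat-PM→Quispe.
Loads: Eriksen 1/1, Pham 1/1, Quispe 2/2, Xiong 1/1, Dubois 2/2, Ueda 2/2, Santos 1/1, Chen 2/2.

12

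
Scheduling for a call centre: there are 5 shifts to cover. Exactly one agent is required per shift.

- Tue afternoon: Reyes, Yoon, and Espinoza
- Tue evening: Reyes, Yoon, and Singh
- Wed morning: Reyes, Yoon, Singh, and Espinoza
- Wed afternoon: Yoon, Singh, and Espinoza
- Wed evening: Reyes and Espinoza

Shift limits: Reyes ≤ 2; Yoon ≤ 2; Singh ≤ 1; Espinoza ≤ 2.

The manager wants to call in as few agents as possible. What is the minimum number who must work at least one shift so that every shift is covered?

5 slots to fill and no one can take more than 2, so at least ⌈5/2⌉ = 3 agents are needed.
Reyes, Yoon, and Singh alone can cover everything: Tue afternoon→Reyes, Tue evening→Yoon, Wed morning→Singh, Wed afternoon→Yoon, Wed evening→Reyes.

3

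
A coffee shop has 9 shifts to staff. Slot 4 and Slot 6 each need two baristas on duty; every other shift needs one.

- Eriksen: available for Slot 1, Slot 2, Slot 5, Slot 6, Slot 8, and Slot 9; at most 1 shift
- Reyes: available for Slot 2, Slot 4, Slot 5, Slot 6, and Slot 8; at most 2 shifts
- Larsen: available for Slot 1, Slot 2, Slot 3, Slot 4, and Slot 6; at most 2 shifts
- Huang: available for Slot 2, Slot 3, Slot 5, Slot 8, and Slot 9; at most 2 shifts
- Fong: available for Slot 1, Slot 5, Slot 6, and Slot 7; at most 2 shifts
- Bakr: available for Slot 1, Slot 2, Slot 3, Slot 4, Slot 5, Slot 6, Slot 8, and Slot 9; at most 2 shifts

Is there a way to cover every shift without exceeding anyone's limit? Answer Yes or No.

Slot 7 can only be covered by Fong, so that assignment is forced.
One valid schedule: Slot 1→Fong, Slot 2→Huang, Slot 3→Larsen, Slot 4→Reyes+Larsen, Slot 5→Bakr, Slot 6→Reyes+Bakr, Slot 7→Fong, Slot 8→Huang, Slot 9→Eriksen.
Loads: Eriksen 1/1, Reyes 2/2, Larsen 2/2, Huang 2/2, Fong 2/2, Bakr 2/2 — all within limits.

Yes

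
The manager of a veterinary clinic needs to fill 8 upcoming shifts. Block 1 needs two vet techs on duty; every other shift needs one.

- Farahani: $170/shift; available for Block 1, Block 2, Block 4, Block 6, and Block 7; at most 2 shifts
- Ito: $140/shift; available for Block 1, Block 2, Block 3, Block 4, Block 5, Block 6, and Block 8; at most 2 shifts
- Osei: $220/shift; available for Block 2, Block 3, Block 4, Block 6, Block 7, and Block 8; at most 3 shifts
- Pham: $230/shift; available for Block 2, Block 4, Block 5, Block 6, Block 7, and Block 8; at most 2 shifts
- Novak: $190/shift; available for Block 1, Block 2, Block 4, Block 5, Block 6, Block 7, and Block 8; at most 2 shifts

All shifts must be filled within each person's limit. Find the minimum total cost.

$1660

Picking the cheapest available vet tech for each shift independently would cost $1320, but that ignores the shift limits.
An optimal schedule: Block 1→Ito+Farahani, Block 2→Osei, Block 3→Ito, Block 4→Osei, Block 5→Novak, Block 6→Osei, Block 7→Farahani, Block 8→Novak.
Total: 140 + 170 + 220 + 140 + 220 + 190 + 220 + 170 + 190 = $1660.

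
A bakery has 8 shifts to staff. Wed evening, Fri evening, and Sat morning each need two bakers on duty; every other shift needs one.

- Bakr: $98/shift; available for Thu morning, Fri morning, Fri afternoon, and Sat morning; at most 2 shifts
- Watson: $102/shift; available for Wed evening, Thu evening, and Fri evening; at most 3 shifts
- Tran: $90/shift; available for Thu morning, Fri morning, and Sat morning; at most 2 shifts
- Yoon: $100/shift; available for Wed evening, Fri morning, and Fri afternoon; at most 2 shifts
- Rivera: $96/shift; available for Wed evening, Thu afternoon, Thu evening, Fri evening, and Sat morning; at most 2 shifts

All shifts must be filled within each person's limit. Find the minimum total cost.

Thu afternoon can only be covered by Rivera, so that assignment is forced.
Fri evening can only be covered by Watson and Rivera, so that assignment is forced.
Picking the cheapest available baker for each shift independently would cost $1050, but that ignores the shift limits.
An optimal schedule: Wed evening→Watson+Yoon, Thu morning→Bakr, Thu afternoon→Rivera, Thu evening→Watson, Fri morning→Tran, Fri afternoon→Yoon, Fri evening→Watson+Rivera, Sat morning→Bakr+Tran.
Total: 102 + 100 + 98 + 96 + 102 + 90 + 100 + 102 + 96 + 98 + 90 = $1074.

$1074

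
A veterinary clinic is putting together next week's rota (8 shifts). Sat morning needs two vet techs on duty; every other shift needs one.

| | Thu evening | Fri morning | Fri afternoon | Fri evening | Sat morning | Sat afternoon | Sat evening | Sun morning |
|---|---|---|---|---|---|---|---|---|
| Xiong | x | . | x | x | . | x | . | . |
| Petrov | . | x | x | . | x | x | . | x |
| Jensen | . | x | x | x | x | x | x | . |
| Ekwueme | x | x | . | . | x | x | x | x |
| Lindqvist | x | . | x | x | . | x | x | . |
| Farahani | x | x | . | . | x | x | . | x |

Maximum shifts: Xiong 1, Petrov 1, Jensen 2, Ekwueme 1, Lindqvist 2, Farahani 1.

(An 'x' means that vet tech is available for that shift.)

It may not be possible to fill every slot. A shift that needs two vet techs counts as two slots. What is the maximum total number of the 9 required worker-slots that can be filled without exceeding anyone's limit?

Total capacity across all vet techs is 1+1+2+1+2+1 = 8, and 9 slots are needed, so at most 8 can be filled.
An assignment achieving 8: Thu evening→Ekwueme, Fri morning→Jensen, Fri afternoon→Lindqvist, Fri evening→Xiong, Sat morning→Farahani, Sat afternoon→Lindqvist, Sat evening→Jensen, Sun morning→Petrov.
Loads: Xiong 1/1, Petrov 1/1, Jensen 2/2, Ekwueme 1/1, Lindqvist 2/2, Farahani 1/1.

8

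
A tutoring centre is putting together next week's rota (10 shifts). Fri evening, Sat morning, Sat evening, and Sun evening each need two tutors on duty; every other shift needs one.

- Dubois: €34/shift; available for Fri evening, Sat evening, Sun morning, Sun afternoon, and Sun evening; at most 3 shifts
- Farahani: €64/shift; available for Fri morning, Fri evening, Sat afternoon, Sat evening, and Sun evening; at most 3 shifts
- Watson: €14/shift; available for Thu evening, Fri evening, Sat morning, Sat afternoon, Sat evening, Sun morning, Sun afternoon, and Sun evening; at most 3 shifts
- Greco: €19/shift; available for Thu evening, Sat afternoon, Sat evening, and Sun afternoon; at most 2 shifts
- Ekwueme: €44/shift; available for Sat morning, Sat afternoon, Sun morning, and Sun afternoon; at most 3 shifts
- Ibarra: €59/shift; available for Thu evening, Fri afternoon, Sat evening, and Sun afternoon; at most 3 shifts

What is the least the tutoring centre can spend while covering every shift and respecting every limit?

Fri morning can only be covered by Farahani, so that assignment is forced.
Fri afternoon can only be covered by Ibarra, so that assignment is forced.
Sat morning can only be covered by Watson and Ekwueme, so that assignment is forced.
Picking the cheapest available tutor for each shift independently would cost €366, but that ignores the shift limits.
An optimal schedule: Thu evening→Greco, Fri morning→Farahani, Fri afternoon→Ibarra, Fri evening→Watson+Dubois, Sat morning→Watson+Ekwueme, Sat afternoon→Ekwueme, Sat evening→Greco+Ibarra, Sun morning→Dubois, Sun afternoon→Ekwueme, Sun evening→Watson+Dubois.
Total: 19 + 64 + 59 + 14 + 34 + 14 + 44 + 44 + 19 + 59 + 34 + 44 + 14 + 34 = €496.

€496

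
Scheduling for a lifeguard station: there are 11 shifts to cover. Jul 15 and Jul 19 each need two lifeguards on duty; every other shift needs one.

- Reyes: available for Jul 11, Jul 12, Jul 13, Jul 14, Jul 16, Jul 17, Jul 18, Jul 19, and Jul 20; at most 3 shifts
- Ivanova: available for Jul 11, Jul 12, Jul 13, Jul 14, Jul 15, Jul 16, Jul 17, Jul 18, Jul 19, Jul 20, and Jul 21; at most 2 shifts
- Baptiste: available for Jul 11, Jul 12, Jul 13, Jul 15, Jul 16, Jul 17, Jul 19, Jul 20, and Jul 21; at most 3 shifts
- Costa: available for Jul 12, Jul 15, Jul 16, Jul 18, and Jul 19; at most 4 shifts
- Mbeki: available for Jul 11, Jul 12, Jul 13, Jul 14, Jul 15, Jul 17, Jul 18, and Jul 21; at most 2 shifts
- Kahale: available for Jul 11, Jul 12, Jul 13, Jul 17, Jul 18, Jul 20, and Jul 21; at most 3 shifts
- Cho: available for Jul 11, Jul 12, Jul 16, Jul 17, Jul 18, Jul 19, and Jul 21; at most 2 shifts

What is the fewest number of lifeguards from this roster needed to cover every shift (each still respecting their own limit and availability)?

4

13 slots to fill and no one can take more than 4, so at least ⌈13/4⌉ = 4 lifeguards are needed.
Reyes, Baptiste, Costa, and Kahale alone can cover everything: Jul 11→Reyes, Jul 12→Kahale, Jul 13→Reyes, Jul 14→Reyes, Jul 15→Baptiste+Costa, Jul 16→Costa, Jul 17→Kahale, Jul 18→Costa, Jul 19→Baptiste+Costa, Jul 20→Kahale, Jul 21→Baptiste.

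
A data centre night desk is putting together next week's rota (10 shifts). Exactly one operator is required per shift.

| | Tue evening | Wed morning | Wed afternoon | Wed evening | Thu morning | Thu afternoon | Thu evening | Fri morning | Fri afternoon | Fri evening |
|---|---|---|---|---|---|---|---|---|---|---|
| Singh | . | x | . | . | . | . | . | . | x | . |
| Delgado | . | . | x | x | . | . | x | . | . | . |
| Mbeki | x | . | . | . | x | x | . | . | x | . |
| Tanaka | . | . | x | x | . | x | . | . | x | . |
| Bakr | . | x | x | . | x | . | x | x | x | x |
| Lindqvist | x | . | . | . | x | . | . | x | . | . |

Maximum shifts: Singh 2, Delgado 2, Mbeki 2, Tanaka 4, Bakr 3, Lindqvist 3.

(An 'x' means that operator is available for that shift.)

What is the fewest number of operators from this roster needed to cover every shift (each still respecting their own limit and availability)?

3

10 slots to fill and no one can take more than 4, so at least ⌈10/4⌉ = 3 operators are needed.
Tanaka, Bakr, and Lindqvist alone can cover everything: Tue evening→Lindqvist, Wed morning→Bakr, Wed afternoon→Tanaka, Wed evening→Tanaka, Thu morning→Lindqvist, Thu afternoon→Tanaka, Thu evening→Bakr, Fri morning→Lindqvist, Fri afternoon→Tanaka, Fri evening→Bakr.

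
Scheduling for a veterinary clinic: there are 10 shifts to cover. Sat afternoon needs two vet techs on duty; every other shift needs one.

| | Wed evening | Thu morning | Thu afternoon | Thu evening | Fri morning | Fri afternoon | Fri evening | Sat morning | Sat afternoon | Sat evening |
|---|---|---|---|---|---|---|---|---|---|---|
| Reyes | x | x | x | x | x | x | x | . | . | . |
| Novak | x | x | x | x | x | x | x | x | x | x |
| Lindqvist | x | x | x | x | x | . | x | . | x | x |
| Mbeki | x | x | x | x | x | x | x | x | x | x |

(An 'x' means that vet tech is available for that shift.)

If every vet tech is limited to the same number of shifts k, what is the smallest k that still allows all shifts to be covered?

3

With 4 vet techs and 11 worker-slots to fill, someone must work at least ⌈11/4⌉ = 3 shifts, so k ≥ 3.
k = 3 works: Wed evening→Reyes, Thu morning→Reyes, Thu afternoon→Lindqvist, Thu evening→Lindqvist, Fri morning→Mbeki, Fri afternoon→Reyes, Fri evening→Mbeki, Sat morning→Novak, Sat afternoon→Novak+Lindqvist, Sat evening→Novak.
Loads: Reyes 3, Novak 3, Lindqvist 3, Mbeki 2 — all ≤ 3.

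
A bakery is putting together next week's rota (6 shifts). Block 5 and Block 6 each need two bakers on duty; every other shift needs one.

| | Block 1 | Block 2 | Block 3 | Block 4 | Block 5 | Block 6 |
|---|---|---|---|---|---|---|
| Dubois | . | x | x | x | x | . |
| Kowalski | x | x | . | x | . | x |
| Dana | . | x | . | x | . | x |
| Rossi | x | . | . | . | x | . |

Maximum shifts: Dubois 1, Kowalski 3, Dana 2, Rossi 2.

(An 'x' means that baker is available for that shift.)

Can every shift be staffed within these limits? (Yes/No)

Total capacity is 8 and 8 slots are needed, so capacity alone doesn't rule it out.
Shifts {Block 3, Block 5} need 3 worker-slots in total, but the bakers available for any of those shifts (Dubois and Rossi) can supply at most 2 among them. So no valid schedule exists.

No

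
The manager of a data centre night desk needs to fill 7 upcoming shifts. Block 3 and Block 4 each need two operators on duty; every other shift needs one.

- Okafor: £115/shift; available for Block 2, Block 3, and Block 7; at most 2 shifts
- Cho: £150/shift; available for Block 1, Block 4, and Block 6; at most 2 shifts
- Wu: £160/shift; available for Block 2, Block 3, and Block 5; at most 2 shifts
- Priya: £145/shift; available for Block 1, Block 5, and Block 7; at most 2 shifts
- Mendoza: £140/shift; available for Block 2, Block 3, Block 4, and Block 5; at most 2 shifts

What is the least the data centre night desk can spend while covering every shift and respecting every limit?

£1260

Block 4 can only be covered by Cho and Mendoza, so that assignment is forced.
Block 6 can only be covered by Cho, so that assignment is forced.
Picking the cheapest available operator for each shift independently would cost £1210, but that ignores the shift limits.
An optimal schedule: Block 1→Priya, Block 2→Okafor, Block 3→Mendoza+Wu, Block 4→Mendoza+Cho, Block 5→Priya, Block 6→Cho, Block 7→Okafor.
Total: 145 + 115 + 140 + 160 + 140 + 150 + 145 + 150 + 115 = £1260.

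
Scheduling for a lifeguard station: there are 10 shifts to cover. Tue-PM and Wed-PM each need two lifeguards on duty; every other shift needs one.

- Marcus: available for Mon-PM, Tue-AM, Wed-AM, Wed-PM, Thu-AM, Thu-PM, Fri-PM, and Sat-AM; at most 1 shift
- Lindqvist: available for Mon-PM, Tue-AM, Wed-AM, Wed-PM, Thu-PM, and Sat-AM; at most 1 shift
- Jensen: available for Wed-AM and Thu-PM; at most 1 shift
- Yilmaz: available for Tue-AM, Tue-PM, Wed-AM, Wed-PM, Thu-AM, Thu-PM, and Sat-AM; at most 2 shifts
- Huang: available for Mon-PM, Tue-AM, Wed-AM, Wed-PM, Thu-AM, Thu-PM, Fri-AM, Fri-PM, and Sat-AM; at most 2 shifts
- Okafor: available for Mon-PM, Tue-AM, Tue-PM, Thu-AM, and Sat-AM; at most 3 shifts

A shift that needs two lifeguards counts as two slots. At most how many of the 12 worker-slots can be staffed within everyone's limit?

Total capacity across all lifeguards is 1+1+1+2+2+3 = 10, and 12 slots are needed, so at most 10 can be filled.
An assignment achieving 10: Mon-PM→Lindqvist, Tue-AM→Okafor, Tue-PM→Yilmaz+Okafor, Wed-AM→Jensen, Wed-PM→Yilmaz+Huang, Thu-AM→Okafor, Fri-AM→Huang, Fri-PM→Marcus.
Loads: Marcus 1/1, Lindqvist 1/1, Jensen 1/1, Yilmaz 2/2, Huang 2/2, Okafor 3/3.

10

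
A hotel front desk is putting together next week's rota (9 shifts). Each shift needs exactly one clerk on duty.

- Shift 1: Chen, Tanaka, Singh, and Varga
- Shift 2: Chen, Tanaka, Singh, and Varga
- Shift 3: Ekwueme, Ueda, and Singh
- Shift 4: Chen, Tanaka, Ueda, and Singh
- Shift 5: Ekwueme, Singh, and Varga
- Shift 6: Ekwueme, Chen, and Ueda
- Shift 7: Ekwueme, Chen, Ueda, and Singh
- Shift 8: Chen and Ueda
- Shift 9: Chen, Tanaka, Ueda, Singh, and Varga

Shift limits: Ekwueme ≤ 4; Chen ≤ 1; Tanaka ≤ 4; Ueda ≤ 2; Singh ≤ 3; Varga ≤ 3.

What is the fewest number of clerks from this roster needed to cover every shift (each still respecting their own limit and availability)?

9 slots to fill and no one can take more than 4, so at least ⌈9/4⌉ = 3 clerks are needed.
Ekwueme, Chen, and Tanaka alone can cover everything: Shift 1→Tanaka, Shift 2→Tanaka, Shift 3→Ekwueme, Shift 4→Tanaka, Shift 5→Ekwueme, Shift 6→Ekwueme, Shift 7→Ekwueme, Shift 8→Chen, Shift 9→Tanaka.

3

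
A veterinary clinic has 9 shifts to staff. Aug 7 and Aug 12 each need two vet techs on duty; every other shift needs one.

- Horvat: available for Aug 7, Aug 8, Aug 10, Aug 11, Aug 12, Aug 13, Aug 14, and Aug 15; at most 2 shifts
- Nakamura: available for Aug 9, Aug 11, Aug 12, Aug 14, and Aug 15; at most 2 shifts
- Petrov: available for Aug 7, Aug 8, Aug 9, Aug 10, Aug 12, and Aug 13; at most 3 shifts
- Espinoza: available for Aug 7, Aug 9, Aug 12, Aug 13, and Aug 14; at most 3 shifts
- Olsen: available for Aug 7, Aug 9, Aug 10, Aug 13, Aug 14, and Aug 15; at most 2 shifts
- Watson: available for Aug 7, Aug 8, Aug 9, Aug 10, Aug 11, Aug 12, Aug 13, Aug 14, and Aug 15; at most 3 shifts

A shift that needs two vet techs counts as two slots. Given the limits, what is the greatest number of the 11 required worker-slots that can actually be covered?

11

Total capacity across all vet techs is 2+2+3+3+2+3 = 15, and 11 slots are needed, so at most 11 can be filled.
An assignment achieving 11: Aug 7→Petrov+Espinoza, Aug 8→Horvat, Aug 9→Nakamura, Aug 10→Petrov, Aug 11→Horvat, Aug 12→Petrov+Espinoza, Aug 13→Espinoza, Aug 14→Olsen, Aug 15→Nakamura.
Loads: Horvat 2/2, Nakamura 2/2, Petrov 3/3, Espinoza 3/3, Olsen 1/2, Watson 0/3.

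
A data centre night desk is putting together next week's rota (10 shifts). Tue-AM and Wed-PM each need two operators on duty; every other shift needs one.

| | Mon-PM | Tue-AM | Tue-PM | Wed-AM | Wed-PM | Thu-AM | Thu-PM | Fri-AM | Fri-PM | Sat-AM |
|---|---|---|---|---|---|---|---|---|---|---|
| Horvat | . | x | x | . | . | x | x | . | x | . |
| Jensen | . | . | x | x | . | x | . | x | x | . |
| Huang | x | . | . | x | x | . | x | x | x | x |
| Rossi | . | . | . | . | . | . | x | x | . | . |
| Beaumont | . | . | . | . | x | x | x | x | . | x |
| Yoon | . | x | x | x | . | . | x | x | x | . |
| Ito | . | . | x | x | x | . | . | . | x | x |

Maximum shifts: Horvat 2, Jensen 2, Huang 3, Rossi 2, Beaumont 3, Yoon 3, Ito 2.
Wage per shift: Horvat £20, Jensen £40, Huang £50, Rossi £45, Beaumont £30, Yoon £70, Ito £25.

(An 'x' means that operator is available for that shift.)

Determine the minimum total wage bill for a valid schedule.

Mon-PM can only be covered by Huang, so that assignment is forced.
Tue-AM can only be covered by Horvat and Yoon, so that assignment is forced.
Picking the cheapest available operator for each shift independently would cost £355, but that ignores the shift limits.
An optimal schedule: Mon-PM→Huang, Tue-AM→Horvat+Yoon, Tue-PM→Ito, Wed-AM→Jensen, Wed-PM→Ito+Beaumont, Thu-AM→Horvat, Thu-PM→Beaumont, Fri-AM→Rossi, Fri-PM→Jensen, Sat-AM→Beaumont.
Total: 50 + 20 + 70 + 25 + 40 + 25 + 30 + 20 + 30 + 45 + 40 + 30 = £425.

£425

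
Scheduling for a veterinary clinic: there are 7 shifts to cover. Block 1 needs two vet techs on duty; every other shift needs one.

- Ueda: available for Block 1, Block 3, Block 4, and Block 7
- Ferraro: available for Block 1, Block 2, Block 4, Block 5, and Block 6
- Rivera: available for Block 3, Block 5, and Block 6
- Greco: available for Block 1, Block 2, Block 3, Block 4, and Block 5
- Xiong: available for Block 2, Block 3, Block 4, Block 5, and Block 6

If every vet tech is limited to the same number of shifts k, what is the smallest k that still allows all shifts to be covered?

2

With 5 vet techs and 8 worker-slots to fill, someone must work at least ⌈8/5⌉ = 2 shifts, so k ≥ 2.
k = 2 works: Block 1→Ueda+Ferraro, Block 2→Ferraro, Block 3→Rivera, Block 4→Greco, Block 5→Greco, Block 6→Rivera, Block 7→Ueda.
Loads: Ueda 2, Ferraro 2, Rivera 2, Greco 2, Xiong 0 — all ≤ 2.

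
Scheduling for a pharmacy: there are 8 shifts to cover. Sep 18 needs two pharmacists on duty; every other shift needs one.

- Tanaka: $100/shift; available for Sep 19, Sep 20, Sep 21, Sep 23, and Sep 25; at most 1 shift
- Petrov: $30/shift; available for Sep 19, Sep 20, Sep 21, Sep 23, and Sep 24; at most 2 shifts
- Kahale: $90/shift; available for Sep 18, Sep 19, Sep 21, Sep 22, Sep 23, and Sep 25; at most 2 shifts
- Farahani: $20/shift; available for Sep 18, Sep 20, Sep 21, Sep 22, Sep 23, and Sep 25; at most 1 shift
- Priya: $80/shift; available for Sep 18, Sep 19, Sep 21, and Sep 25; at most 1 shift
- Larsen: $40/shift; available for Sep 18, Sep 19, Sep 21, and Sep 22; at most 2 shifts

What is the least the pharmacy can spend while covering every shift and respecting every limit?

$520

Sep 24 can only be covered by Petrov, so that assignment is forced.
Picking the cheapest available pharmacist for each shift independently would cost $220, but that ignores the shift limits.
An optimal schedule: Sep 18→Farahani+Larsen, Sep 19→Priya, Sep 20→Tanaka, Sep 21→Larsen, Sep 22→Kahale, Sep 23→Petrov, Sep 24→Petrov, Sep 25→Kahale.
Total: 20 + 40 + 80 + 100 + 40 + 90 + 30 + 30 + 90 = $520.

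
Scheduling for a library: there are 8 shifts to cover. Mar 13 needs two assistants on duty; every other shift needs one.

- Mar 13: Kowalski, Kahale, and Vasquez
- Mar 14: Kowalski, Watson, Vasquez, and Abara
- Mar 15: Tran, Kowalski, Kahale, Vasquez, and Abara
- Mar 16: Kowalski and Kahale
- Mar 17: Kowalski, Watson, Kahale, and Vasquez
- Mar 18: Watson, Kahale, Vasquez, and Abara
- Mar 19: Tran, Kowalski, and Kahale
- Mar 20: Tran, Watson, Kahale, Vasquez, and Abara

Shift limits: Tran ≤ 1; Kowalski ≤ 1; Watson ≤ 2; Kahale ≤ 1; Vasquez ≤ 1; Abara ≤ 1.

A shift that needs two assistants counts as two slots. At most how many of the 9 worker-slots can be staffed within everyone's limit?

Total capacity across all assistants is 1+1+2+1+1+1 = 7, and 9 slots are needed, so at most 7 can be filled.
An assignment achieving 7: Mar 13→Kahale+Vasquez, Mar 14→Watson, Mar 16→Kowalski, Mar 17→Watson, Mar 18→Abara, Mar 19→Tran.
Loads: Tran 1/1, Kowalski 1/1, Watson 2/2, Kahale 1/1, Vasquez 1/1, Abara 1/1.

7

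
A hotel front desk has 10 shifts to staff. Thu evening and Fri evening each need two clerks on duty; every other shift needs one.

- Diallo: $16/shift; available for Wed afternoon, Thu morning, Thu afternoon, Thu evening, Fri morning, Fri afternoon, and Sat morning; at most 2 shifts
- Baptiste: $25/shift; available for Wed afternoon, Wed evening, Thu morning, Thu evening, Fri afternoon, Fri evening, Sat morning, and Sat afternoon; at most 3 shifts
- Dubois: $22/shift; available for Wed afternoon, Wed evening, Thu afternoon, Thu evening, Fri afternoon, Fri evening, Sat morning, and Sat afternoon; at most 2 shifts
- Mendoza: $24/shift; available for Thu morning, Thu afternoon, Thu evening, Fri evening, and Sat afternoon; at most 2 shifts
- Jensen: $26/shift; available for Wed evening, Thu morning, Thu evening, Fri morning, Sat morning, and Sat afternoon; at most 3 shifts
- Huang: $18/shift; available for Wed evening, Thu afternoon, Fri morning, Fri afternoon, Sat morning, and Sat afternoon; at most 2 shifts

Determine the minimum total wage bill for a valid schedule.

Picking the cheapest available clerk for each shift independently would cost $216, but that ignores the shift limits.
An optimal schedule: Wed afternoon→Diallo, Wed evening→Huang, Thu morning→Mendoza, Thu afternoon→Huang, Thu evening→Baptiste+Jensen, Fri morning→Diallo, Fri afternoon→Dubois, Fri evening→Dubois+Mendoza, Sat morning→Baptiste, Sat afternoon→Baptiste.
Total: 16 + 18 + 24 + 18 + 25 + 26 + 16 + 22 + 22 + 24 + 25 + 25 = $261.

$261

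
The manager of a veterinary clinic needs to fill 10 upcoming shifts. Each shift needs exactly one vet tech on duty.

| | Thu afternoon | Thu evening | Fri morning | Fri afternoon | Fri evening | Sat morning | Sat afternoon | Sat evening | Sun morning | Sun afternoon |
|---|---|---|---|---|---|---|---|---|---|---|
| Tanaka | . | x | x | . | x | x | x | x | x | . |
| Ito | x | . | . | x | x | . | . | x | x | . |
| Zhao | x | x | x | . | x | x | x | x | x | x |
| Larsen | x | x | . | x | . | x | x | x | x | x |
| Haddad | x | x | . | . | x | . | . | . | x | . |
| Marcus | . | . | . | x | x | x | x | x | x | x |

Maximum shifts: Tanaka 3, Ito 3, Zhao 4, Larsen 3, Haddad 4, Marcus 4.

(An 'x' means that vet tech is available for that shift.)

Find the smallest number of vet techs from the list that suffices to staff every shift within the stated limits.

10 slots to fill and no one can take more than 4, so at least ⌈10/4⌉ = 3 vet techs are needed.
Tanaka, Ito, and Zhao alone can cover everything: Thu afternoon→Ito, Thu evening→Tanaka, Fri morning→Tanaka, Fri afternoon→Ito, Fri evening→Ito, Sat morning→Tanaka, Sat afternoon→Zhao, Sat evening→Zhao, Sun morning→Zhao, Sun afternoon→Zhao.

3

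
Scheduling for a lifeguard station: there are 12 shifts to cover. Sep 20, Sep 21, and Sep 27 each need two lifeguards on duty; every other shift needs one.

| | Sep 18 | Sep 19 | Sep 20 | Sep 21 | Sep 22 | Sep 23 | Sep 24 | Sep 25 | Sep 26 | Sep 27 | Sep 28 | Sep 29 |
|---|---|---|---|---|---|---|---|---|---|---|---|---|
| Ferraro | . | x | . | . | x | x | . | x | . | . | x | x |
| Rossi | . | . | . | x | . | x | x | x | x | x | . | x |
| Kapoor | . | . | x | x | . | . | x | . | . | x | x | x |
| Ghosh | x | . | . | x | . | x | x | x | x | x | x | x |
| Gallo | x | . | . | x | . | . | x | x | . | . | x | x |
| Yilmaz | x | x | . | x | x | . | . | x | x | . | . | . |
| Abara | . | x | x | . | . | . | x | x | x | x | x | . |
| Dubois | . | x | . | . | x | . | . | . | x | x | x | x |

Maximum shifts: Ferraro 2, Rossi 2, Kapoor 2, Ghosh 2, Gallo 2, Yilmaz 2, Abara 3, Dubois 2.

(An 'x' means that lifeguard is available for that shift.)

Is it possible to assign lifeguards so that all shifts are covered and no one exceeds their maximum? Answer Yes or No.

Yes

Sep 20 can only be covered by Kapoor and Abara, so that assignment is forced.
One valid schedule: Sep 18→Ghosh, Sep 19→Yilmaz, Sep 20→Kapoor+Abara, Sep 21→Gallo+Yilmaz, Sep 22→Ferraro, Sep 23→Ferraro, Sep 24→Rossi, Sep 25→Ghosh, Sep 26→Rossi, Sep 27→Abara+Dubois, Sep 28→Kapoor, Sep 29→Gallo.
Loads: Ferraro 2/2, Rossi 2/2, Kapoor 2/2, Ghosh 2/2, Gallo 2/2, Yilmaz 2/2, Abara 2/3, Dubois 1/2 — all within limits.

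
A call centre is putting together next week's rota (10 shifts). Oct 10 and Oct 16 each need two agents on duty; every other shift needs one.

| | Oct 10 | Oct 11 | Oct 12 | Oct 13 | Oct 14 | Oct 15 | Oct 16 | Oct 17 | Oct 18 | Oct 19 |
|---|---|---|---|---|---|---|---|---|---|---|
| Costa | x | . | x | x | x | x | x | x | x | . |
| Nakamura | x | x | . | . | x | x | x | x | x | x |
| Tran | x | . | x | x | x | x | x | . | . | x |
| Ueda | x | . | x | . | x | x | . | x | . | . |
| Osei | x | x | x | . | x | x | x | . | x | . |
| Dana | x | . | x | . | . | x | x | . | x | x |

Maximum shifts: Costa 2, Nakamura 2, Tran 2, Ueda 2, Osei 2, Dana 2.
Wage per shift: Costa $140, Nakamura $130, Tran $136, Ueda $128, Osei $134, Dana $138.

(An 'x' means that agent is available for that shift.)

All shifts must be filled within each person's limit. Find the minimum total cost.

Picking the cheapest available agent for each shift independently would cost $1560, but that ignores the shift limits.
An optimal schedule: Oct 10→Ueda+Dana, Oct 11→Nakamura, Oct 12→Tran, Oct 13→Costa, Oct 14→Tran, Oct 15→Ueda, Oct 16→Osei+Dana, Oct 17→Costa, Oct 18→Osei, Oct 19→Nakamura.
Total: 128 + 138 + 130 + 136 + 140 + 136 + 128 + 134 + 138 + 140 + 134 + 130 = $1612.

$1612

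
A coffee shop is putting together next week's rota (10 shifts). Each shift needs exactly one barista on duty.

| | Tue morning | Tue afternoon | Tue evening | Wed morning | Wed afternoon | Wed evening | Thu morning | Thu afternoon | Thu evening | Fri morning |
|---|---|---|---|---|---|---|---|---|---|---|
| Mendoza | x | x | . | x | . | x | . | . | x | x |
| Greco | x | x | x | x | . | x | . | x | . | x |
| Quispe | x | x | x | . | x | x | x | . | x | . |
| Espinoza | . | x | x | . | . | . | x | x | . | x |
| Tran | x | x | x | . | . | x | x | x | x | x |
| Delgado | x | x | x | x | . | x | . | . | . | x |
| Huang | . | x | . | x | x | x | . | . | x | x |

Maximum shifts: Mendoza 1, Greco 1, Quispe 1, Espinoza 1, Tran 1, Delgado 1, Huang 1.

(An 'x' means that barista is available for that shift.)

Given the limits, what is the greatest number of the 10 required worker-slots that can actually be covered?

Total capacity across all baristas is 1+1+1+1+1+1+1 = 7, and 10 slots are needed, so at most 7 can be filled.
An assignment achieving 7: Tue morning→Delgado, Wed morning→Mendoza, Wed afternoon→Quispe, Wed evening→Huang, Thu morning→Espinoza, Thu afternoon→Greco, Thu evening→Tran.
Loads: Mendoza 1/1, Greco 1/1, Quispe 1/1, Espinoza 1/1, Tran 1/1, Delgado 1/1, Huang 1/1.

7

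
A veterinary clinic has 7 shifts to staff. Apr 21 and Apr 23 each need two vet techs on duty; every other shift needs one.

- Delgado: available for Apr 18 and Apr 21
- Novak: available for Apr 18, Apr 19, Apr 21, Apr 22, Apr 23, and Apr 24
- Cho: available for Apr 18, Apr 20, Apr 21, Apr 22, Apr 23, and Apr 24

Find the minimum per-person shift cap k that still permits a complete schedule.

4

With 3 vet techs and 9 worker-slots to fill, someone must work at least ⌈9/3⌉ = 3 shifts, so k ≥ 3.
k = 3 is infeasible (exhaustive check).
k = 4 works: Apr 18→Delgado, Apr 19→Novak, Apr 20→Cho, Apr 21→Delgado+Cho, Apr 22→Novak, Apr 23→Novak+Cho, Apr 24→Novak.
Loads: Delgado 2, Novak 4, Cho 3 — all ≤ 4.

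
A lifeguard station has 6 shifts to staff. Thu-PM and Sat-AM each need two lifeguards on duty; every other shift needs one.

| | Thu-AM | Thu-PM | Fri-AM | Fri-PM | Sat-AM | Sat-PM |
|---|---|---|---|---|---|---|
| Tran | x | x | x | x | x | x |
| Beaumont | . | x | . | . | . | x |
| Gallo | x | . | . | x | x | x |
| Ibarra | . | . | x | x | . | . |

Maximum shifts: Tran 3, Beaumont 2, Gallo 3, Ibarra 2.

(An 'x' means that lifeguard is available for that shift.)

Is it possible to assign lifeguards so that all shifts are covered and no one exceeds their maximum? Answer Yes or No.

Thu-PM can only be covered by Tran and Beaumont, so that assignment is forced.
Sat-AM can only be covered by Tran and Gallo, so that assignment is forced.
One valid schedule: Thu-AM→Tran, Thu-PM→Tran+Beaumont, Fri-AM→Ibarra, Fri-PM→Gallo, Sat-AM→Tran+Gallo, Sat-PM→Beaumont.
Loads: Tran 3/3, Beaumont 2/2, Gallo 2/3, Ibarra 1/2 — all within limits.

Yes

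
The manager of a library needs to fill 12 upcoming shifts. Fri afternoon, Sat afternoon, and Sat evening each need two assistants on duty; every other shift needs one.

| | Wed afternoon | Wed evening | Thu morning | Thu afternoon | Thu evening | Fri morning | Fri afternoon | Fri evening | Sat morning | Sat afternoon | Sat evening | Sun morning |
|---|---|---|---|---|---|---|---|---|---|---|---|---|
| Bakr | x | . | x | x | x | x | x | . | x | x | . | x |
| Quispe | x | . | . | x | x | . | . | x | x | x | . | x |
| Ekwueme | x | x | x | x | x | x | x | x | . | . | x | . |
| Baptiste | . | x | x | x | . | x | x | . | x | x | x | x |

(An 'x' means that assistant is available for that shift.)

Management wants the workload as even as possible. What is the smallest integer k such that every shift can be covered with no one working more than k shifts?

4

With 4 assistants and 15 worker-slots to fill, someone must work at least ⌈15/4⌉ = 4 shifts, so k ≥ 4.
k = 4 works: Wed afternoon→Bakr, Wed evening→Ekwueme, Thu morning→Bakr, Thu afternoon→Ekwueme, Thu evening→Bakr, Fri morning→Bakr, Fri afternoon→Ekwueme+Baptiste, Fri evening→Quispe, Sat morning→Quispe, Sat afternoon→Quispe+Baptiste, Sat evening→Ekwueme+Baptiste, Sun morning→Quispe.
Loads: Bakr 4, Quispe 4, Ekwueme 4, Baptiste 3 — all ≤ 4.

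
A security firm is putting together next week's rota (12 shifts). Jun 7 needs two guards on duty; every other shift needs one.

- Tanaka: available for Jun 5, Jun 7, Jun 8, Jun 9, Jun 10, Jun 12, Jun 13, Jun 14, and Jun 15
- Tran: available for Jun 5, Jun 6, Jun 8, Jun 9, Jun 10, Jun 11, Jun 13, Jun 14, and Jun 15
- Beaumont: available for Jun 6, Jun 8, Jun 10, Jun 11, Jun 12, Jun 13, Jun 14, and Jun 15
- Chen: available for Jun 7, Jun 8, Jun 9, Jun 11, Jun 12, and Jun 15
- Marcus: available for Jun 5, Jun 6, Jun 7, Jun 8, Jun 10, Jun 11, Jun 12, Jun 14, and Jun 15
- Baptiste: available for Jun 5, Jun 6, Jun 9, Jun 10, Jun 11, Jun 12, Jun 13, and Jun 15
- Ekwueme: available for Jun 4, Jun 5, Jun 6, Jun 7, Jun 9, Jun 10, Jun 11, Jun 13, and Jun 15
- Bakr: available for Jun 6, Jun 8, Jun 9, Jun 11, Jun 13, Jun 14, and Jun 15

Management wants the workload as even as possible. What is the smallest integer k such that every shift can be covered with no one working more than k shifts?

With 8 guards and 13 worker-slots to fill, someone must work at least ⌈13/8⌉ = 2 shifts, so k ≥ 2.
k = 2 works: Jun 4→Ekwueme, Jun 5→Tanaka, Jun 6→Tran, Jun 7→Chen+Marcus, Jun 8→Beaumont, Jun 9→Chen, Jun 10→Beaumont, Jun 11→Marcus, Jun 12→Tanaka, Jun 13→Baptiste, Jun 14→Tran, Jun 15→Baptiste.
Loads: Tanaka 2, Tran 2, Beaumont 2, Chen 2, Marcus 2, Baptiste 2, Ekwueme 1, Bakr 0 — all ≤ 2.

2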